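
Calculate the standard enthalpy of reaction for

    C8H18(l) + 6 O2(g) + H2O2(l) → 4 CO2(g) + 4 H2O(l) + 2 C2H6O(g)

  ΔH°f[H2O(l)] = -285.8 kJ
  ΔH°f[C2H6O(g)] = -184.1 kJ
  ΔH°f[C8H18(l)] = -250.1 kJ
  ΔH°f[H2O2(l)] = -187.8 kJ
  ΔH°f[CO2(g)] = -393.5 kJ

ΔH° = -2647.5 kJ

ΔH°rxn = Σ nΔHf°(products) − Σ nΔHf°(reactants).
Products: 4·(-393.5) + 4·(-285.8) + 2·(-184.1) = -3085.4
Reactants: 1·(-250.1) + 6·(+0.0) + 1·(-187.8) = -437.9
ΔH° = (-3085.4) − (-437.9) = -2647.5 kJ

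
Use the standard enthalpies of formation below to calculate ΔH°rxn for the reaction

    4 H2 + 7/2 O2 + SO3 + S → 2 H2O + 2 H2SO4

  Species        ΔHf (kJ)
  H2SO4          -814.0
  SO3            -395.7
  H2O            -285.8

ΔH°rxn = -1803.9 kJ

ΔH°rxn = Σ nΔHf°(products) − Σ nΔHf°(reactants).
Products: 2·(-285.8) + 2·(-814.0) = -2199.6
Reactants: 4·(+0.0) + 7/2·(+0.0) + 1·(-395.7) + 1·(+0.0) = -395.7
ΔH°rxn = (-2199.6) − (-395.7) = -1803.9 kJ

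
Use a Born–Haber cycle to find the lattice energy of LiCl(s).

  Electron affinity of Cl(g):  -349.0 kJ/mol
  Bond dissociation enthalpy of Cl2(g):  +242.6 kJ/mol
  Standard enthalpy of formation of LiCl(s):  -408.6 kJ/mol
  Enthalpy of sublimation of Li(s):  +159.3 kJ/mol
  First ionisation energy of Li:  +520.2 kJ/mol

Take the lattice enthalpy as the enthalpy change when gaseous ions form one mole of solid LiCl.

ΔHf° = 1·ΔHsub + 1·(ΣIE) + 1/2·D(Cl2) + 1·EA + U
-408.6 = 1·(+159.3) + 1·(+520.2) + 1/2·(+242.6) + 1·(-349.0) + U
U = -408.6 − (+451.8) = -860.4 kJ/mol

U = -860.4 kJ/mol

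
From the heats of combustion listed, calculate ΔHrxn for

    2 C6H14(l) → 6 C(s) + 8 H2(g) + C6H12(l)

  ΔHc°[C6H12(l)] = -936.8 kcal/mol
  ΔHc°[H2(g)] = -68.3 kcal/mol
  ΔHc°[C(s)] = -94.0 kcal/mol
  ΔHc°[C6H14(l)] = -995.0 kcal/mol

Using ΔH = Σ nΔHc°(reactants) − Σ nΔHc°(products):
= [2·(-995.0)] − [6·(-94.0) + 8·(-68.3) + 1·(-936.8)]
= 57.2 kcal/mol

ΔHrxn = 57.2 kcal/mol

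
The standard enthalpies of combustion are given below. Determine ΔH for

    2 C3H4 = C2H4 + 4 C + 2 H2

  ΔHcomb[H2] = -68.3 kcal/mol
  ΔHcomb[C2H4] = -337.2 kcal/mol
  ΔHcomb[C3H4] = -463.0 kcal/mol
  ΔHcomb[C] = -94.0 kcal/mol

Using ΔH = Σ nΔHc°(reactants) − Σ nΔHc°(products):
= [2·(-463.0)] − [1·(-337.2) + 4·(-94.0) + 2·(-68.3)]
= -76.2 kcal/mol

ΔH = -76.2 kcal/mol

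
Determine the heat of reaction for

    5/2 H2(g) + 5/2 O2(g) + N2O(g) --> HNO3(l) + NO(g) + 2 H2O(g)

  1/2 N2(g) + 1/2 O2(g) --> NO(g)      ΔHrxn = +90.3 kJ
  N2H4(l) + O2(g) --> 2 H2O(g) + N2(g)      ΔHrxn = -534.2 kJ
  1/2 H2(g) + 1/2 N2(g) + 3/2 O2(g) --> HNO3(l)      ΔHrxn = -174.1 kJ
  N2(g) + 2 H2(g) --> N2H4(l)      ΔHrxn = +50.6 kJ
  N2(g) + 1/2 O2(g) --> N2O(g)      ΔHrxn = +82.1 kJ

ΔHrxn = -649.5 kJ

equation 1 as written (NO(g) already on the product side): +90.3 kJ
equation 2 as written (H2O(g) already on the product side): -534.2 kJ
equation 3 as written (HNO3(l) already on the product side): -174.1 kJ
equation 4 as written: +50.6 kJ
equation 5 reversed (reverse to put N2O(g) on the reactant side): -82.1 kJ
Combining the equations, ΔHrxn = (1)·(+90.3) + (1)·(-534.2) + (1)·(-174.1) + (1)·(+50.6) + (-1)·(+82.1) = -649.5 kJ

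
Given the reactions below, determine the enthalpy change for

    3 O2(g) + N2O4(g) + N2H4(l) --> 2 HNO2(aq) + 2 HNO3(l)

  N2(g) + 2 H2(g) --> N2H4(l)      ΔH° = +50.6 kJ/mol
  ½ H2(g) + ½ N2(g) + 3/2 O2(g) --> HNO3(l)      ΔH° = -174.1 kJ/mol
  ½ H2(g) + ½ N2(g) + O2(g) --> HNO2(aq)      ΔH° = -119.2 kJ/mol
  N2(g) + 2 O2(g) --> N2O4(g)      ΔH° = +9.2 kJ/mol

ΔH° = -646.4 kJ/mol

equation 1 reversed (N2H4(l) must end up as a reactant): -50.6 kJ/mol
equation 2 × 2 (scale by 2 for the 2 HNO3(l)): (2)·(-174.1) = -348.2 kJ/mol
equation 3 × 2 (×2 to match 2 HNO2(aq) in the target): (2)·(-119.2) = -238.4 kJ/mol
equation 4 reversed (reverse to put N2O4(g) on the reactant side): -9.2 kJ/mol
ΔH° = (-50.6) + (-348.2) + (-238.4) + (-9.2) = -646.4 kJ/mol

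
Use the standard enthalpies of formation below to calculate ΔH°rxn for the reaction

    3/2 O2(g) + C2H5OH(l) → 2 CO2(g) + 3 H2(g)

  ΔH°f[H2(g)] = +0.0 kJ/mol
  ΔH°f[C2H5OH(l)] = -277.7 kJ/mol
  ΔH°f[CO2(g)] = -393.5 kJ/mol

Products: 2·(-393.5) + 3·(+0.0) = -787.0
Reactants: 3/2·(+0.0) + 1·(-277.7) = -277.7
ΔH°rxn = (-787.0) − (-277.7) = -509.3 kJ/mol

ΔH°rxn = -509.3 kJ/mol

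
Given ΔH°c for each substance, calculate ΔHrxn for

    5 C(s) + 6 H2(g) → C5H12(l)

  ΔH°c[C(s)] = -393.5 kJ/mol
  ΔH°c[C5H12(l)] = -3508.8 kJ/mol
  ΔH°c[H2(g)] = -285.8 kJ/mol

ΔHrxn = -173.5 kJ/mol

Using ΔH = Σ nΔHc°(reactants) − Σ nΔHc°(products):
= [5·(-393.5) + 6·(-285.8)] − [1·(-3508.8)]
= -173.5 kJ/mol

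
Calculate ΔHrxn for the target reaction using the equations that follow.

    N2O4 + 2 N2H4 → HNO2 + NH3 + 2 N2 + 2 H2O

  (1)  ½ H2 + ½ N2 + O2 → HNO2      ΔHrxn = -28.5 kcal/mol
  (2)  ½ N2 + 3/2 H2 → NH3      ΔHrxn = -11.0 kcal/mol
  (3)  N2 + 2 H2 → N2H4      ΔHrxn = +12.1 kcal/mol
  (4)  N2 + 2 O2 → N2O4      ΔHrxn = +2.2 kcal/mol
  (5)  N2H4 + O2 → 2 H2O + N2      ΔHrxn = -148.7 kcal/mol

(1) as written (HNO2 already on the product side): -28.5 kcal/mol
(2) as written (NH3 already on the product side): -11.0 kcal/mol
(3) reversed: -12.1 kcal/mol
(4) reversed (reverse to put N2O4 on the reactant side): -2.2 kcal/mol
(5) as written (H2O already on the product side): -148.7 kcal/mol
Combining the equations, ΔHrxn = (-28.5) + (-11.0) + (-12.1) + (-2.2) + (-148.7) = -202.5 kcal/mol

ΔHrxn = -202.5 kcal/mol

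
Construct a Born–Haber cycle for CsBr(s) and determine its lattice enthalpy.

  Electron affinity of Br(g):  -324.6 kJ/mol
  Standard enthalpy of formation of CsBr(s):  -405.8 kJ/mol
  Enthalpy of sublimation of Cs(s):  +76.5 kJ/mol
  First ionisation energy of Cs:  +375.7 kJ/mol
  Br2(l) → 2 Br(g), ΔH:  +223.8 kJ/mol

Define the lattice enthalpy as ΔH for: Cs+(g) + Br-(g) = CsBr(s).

U = -645.3 kJ/mol

ΔHf° = 1·ΔHsub + 1·(ΣIE) + 1/2·D(Br2) + 1·EA + U
-405.8 = 1·(+76.5) + 1·(+375.7) + 1/2·(+223.8) + 1·(-324.6) + U
U = -405.8 − (+239.5) = -645.3 kJ/mol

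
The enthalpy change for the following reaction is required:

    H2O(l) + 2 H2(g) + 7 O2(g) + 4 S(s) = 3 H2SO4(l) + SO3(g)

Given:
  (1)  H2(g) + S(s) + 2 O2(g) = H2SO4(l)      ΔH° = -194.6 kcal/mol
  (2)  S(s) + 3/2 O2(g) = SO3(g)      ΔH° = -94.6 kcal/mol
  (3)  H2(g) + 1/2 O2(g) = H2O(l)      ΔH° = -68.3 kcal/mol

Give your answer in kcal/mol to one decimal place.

(1) × 3 (scale by 3 for the 3 H2SO4(l)): (3)·(-194.6) = -583.8 kcal/mol
(2) as written (SO3(g) already on the product side): -94.6 kcal/mol
(3) reversed (H2O(l) must end up as a reactant): +68.3 kcal/mol
Combining the equations, ΔH° = (3)·(-194.6) + (1)·(-94.6) + (-1)·(-68.3) = -610.1 kcal/mol

ΔH° = -610.1 kcal/mol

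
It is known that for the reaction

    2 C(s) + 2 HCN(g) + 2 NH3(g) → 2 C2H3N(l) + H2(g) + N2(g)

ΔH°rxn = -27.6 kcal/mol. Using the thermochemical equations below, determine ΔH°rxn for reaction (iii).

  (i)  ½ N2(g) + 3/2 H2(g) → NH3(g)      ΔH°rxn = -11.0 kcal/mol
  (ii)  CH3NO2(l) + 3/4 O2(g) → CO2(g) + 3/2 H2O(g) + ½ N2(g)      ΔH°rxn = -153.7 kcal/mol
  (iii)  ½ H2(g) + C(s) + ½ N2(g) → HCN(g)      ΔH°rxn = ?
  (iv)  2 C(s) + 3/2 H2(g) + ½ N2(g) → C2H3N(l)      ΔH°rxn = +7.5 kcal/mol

ΔH°rxn = 32.3 kcal/mol

(i) reversed and × 2: (-2)·(-11.0) = +22.0 kcal/mol
(ii): not needed.
(iii) reversed and × 2: contributes −2·x
(iv) × 2: (2)·(+7.5) = +15.0 kcal/mol
-27.6 = (+22.0) + (+15.0) − 2·x
x = (-27.6 − (+37.0)) / (-2) = 32.3 kcal/mol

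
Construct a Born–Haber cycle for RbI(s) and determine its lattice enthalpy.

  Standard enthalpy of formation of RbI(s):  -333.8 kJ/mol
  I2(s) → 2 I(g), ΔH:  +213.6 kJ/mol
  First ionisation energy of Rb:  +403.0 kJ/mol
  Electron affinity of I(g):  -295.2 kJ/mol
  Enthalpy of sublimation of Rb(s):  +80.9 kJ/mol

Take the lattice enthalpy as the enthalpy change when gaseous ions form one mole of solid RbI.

U = -629.3 kJ/mol

ΔHf° = 1·ΔHsub + 1·(ΣIE) + 1/2·D(I2) + 1·EA + U
-333.8 = 1·(+80.9) + 1·(+403.0) + 1/2·(+213.6) + 1·(-295.2) + U
U = -333.8 − (+295.5) = -629.3 kJ/mol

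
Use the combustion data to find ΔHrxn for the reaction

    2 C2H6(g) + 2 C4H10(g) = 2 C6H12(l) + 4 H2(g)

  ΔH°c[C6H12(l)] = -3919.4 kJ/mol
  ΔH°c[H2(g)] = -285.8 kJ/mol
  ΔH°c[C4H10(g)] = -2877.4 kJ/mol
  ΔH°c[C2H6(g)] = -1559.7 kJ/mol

ΔHrxn = 107.8 kJ/mol

Using ΔH = Σ nΔHc°(reactants) − Σ nΔHc°(products):
= [2·(-1559.7) + 2·(-2877.4)] − [2·(-3919.4) + 4·(-285.8)]
= 107.8 kJ/mol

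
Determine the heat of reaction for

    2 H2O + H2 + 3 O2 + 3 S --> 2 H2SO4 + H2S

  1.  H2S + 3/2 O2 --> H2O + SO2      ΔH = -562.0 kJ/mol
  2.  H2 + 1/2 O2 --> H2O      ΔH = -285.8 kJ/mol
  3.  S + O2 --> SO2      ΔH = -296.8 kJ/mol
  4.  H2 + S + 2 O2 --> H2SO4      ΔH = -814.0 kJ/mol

ΔH = -1077.0 kJ/mol

eq. 1 reversed (reverse to put H2S on the product side): +562.0 kJ/mol
eq. 2 reversed: +285.8 kJ/mol
eq. 3 as written: -296.8 kJ/mol
eq. 4 × 2 (scale by 2 for the 2 H2SO4): (2)·(-814.0) = -1628.0 kJ/mol
ΔH = (+562.0) + (+285.8) + (-296.8) + (-1628.0) = -1077.0 kJ/mol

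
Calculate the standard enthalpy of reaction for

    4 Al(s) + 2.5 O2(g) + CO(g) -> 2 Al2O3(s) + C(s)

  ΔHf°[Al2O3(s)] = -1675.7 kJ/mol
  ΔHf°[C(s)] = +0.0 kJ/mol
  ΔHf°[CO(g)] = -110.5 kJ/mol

Products: 2·(-1675.7) + 1·(+0.0) = -3351.4
Reactants: 4·(+0.0) + 5/2·(+0.0) + 1·(-110.5) = -110.5
ΔH_rxn = (-3351.4) − (-110.5) = -3240.9 kJ/mol

ΔH_rxn = -3240.9 kJ/mol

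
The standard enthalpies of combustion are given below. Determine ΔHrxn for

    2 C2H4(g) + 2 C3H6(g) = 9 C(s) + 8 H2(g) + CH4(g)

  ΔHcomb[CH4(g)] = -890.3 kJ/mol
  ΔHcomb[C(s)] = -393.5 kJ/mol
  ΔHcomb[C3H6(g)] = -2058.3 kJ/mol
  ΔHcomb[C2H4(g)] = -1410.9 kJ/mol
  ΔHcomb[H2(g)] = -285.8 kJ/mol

Using ΔH = Σ nΔHc°(reactants) − Σ nΔHc°(products):
= [2·(-1410.9) + 2·(-2058.3)] − [9·(-393.5) + 8·(-285.8) + 1·(-890.3)]
= -220.2 kJ/mol

ΔHrxn = -220.2 kJ/mol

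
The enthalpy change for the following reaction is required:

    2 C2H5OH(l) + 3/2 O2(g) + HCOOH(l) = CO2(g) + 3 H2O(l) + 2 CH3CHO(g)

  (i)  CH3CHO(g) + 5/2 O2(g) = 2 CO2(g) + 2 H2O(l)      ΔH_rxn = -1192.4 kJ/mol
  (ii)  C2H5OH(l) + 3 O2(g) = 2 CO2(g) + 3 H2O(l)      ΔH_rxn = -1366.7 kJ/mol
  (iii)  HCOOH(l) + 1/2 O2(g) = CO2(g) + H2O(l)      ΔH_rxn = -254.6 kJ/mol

(i) reversed and × 2 (reverse to put CH3CHO(g) on the product side; scale by 2 for the 2 CH3CHO(g)): (-2)·(-1192.4) = +2384.8 kJ/mol
(ii) × 2 (scale by 2 for the 2 C2H5OH(l)): (2)·(-1366.7) = -2733.4 kJ/mol
(iii) as written (HCOOH(l) already on the reactant side): -254.6 kJ/mol
Since enthalpy is a state function, ΔH_rxn = (-2)·(-1192.4) + (2)·(-1366.7) + (1)·(-254.6) = -603.2 kJ/mol

ΔH_rxn = -603.2 kJ/mol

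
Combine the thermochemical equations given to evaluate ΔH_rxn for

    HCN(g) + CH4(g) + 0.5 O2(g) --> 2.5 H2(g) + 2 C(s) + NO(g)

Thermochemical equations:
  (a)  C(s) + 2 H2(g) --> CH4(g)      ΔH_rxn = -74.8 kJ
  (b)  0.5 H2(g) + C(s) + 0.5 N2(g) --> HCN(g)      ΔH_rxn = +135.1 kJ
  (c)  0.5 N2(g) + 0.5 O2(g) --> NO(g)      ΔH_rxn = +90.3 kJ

ΔH_rxn = 30.0 kJ

(a) reversed: +74.8 kJ
(b) reversed: -135.1 kJ
(c) as written: +90.3 kJ
Since enthalpy is a state function, ΔH_rxn = (+74.8) + (-135.1) + (+90.3) = 30.0 kJ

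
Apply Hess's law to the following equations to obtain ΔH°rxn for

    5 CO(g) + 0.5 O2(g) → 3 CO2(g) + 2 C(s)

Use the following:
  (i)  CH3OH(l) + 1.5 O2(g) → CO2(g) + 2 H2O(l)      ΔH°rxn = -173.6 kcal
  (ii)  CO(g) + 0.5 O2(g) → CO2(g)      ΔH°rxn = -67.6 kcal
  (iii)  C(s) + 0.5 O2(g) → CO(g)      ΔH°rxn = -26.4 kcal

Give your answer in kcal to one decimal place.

ΔH°rxn = -150.0 kcal

(i): not needed.
(ii) × 3: (3)·(-67.6) = -202.8 kcal
(iii) reversed and × 2: (-2)·(-26.4) = +52.8 kcal
ΔH°rxn = (-202.8) + (+52.8) = -150.0 kcal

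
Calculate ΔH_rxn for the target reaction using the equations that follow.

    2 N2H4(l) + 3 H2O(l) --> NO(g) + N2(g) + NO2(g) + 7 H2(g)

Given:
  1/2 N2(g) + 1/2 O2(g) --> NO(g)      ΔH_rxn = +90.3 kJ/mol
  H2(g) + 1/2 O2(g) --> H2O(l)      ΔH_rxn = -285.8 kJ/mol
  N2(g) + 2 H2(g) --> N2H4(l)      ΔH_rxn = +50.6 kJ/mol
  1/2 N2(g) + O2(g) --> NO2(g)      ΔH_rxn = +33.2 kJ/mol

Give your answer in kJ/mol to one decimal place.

equation 1 as written (NO(g) already on the product side): +90.3 kJ/mol
equation 2 reversed and × 3 (reverse to put H2O(l) on the reactant side; ×3 to match 3 H2O(l) in the target): (-3)·(-285.8) = +857.4 kJ/mol
equation 3 reversed and × 2 (N2H4(l) must end up as a reactant; ×2 to match 2 N2H4(l) in the target): (-2)·(+50.6) = -101.2 kJ/mol
equation 4 as written (NO2(g) already on the product side): +33.2 kJ/mol
ΔH_rxn = (+90.3) + (+857.4) + (-101.2) + (+33.2) = 879.7 kJ/mol

ΔH_rxn = 879.7 kJ/mol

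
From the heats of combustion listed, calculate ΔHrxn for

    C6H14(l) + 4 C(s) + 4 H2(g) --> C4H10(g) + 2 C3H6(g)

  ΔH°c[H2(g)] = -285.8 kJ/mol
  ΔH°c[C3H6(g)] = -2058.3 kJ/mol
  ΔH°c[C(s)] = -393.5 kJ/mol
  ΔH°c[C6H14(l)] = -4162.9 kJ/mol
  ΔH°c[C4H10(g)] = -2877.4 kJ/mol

Using ΔH = Σ nΔHc°(reactants) − Σ nΔHc°(products):
= [1·(-4162.9) + 4·(-393.5) + 4·(-285.8)] − [1·(-2877.4) + 2·(-2058.3)]
= 113.9 kJ/mol

ΔHrxn = 113.9 kJ/mol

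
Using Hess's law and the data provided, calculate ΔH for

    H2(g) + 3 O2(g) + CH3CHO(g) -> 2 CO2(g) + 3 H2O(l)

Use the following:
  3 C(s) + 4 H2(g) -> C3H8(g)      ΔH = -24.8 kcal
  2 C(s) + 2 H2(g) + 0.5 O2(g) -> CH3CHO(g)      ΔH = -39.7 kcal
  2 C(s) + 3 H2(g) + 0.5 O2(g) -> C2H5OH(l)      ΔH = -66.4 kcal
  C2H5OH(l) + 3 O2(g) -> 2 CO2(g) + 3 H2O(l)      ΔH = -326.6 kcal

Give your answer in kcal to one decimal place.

equation 1: not needed.
equation 2 reversed: +39.7 kcal
equation 3 as written: -66.4 kcal
equation 4 as written: -326.6 kcal
ΔH = (+39.7) + (-66.4) + (-326.6) = -353.3 kcal

ΔH = -353.3 kcal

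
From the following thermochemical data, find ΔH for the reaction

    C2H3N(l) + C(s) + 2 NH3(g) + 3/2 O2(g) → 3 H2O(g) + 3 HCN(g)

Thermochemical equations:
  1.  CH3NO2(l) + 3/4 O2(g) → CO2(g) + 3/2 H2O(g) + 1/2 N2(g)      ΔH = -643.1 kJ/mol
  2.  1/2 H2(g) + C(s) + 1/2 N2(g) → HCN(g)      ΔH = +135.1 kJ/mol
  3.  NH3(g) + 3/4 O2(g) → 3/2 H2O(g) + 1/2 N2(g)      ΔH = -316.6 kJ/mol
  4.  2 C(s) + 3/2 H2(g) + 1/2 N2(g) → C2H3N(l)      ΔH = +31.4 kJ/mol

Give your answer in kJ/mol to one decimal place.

eq. 1: not needed (CH3NO2(l) appears nowhere else).
eq. 2 × 3 (scale by 3 for the 3 HCN(g)): (3)·(+135.1) = +405.3 kJ/mol
eq. 3 × 2 (×2 to match 2 NH3(g) in the target): (2)·(-316.6) = -633.2 kJ/mol
eq. 4 reversed (reverse to put C2H3N(l) on the reactant side): -31.4 kJ/mol
Since enthalpy is a state function, ΔH = (+405.3) + (-633.2) + (-31.4) = -259.3 kJ/mol

ΔH = -259.3 kJ/mol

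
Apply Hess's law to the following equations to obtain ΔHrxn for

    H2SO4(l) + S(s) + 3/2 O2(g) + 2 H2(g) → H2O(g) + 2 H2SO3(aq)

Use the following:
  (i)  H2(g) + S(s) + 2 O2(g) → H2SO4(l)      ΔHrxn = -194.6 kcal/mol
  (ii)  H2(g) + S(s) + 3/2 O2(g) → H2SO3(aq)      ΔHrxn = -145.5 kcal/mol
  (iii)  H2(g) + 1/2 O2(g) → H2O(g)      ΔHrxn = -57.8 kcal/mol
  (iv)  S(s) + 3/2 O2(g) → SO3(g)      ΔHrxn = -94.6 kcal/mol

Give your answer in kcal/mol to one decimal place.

ΔHrxn = -154.2 kcal/mol

(i) reversed (reverse to put H2SO4(l) on the reactant side): +194.6 kcal/mol
(ii) × 2 (×2 to match 2 H2SO3(aq) in the target): (2)·(-145.5) = -291.0 kcal/mol
(iii) as written (H2O(g) already on the product side): -57.8 kcal/mol
(iv): not needed (SO3(g) appears nowhere else).
By Hess's law, ΔHrxn = (-1)·(-194.6) + (2)·(-145.5) + (1)·(-57.8) = -154.2 kcal/mol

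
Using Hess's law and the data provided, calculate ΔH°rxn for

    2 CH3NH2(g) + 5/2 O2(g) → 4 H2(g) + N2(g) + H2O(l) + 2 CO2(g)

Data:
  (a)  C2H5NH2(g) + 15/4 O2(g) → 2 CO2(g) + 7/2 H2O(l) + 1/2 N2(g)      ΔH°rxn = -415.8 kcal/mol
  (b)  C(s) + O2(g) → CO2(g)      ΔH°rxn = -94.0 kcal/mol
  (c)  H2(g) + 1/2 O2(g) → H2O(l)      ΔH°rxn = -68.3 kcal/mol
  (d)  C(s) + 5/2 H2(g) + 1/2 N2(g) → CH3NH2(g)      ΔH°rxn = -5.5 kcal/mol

ΔH°rxn = -245.3 kcal/mol

(a): not needed.
(b) × 2: (2)·(-94.0) = -188.0 kcal/mol
(c) as written: -68.3 kcal/mol
(d) reversed and × 2: (-2)·(-5.5) = +11.0 kcal/mol
Since enthalpy is a state function, ΔH°rxn = (2)·(-94.0) + (1)·(-68.3) + (-2)·(-5.5) = -245.3 kcal/mol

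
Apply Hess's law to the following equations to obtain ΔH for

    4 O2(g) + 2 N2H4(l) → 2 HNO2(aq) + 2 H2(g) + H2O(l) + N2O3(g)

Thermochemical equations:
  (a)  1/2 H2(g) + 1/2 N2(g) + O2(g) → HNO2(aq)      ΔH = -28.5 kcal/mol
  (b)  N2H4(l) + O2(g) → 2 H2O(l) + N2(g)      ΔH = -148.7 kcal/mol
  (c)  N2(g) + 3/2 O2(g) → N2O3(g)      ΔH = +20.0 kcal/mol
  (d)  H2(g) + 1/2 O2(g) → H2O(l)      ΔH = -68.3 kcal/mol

(a) × 2: (2)·(-28.5) = -57.0 kcal/mol
(b) × 2: (2)·(-148.7) = -297.4 kcal/mol
(c) as written: +20.0 kcal/mol
(d) reversed and × 3: (-3)·(-68.3) = +204.9 kcal/mol
ΔH = (2)·(-28.5) + (2)·(-148.7) + (1)·(+20.0) + (-3)·(-68.3) = -129.5 kcal/mol

ΔH = -129.5 kcal/mol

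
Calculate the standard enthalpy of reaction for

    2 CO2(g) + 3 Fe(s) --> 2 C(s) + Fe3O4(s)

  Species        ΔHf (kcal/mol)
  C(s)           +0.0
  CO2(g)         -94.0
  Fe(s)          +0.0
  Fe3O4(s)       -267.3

ΔH°rxn = -79.3 kcal/mol

Products: 2·(+0.0) + 1·(-267.3) = -267.3
Reactants: 2·(-94.0) + 3·(+0.0) = -188.0
ΔH°rxn = (-267.3) − (-188.0) = -79.3 kcal/mol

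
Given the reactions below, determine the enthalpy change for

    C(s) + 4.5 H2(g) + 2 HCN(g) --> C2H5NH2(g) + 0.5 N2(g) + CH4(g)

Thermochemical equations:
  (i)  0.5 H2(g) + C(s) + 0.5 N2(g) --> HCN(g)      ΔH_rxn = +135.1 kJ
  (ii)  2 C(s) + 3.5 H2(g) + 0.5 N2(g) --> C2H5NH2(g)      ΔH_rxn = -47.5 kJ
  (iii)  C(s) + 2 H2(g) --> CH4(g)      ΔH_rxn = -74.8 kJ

(i) reversed and × 2 (HCN(g) must end up as a reactant; scale by 2 for the 2 HCN(g)): (-2)·(+135.1) = -270.2 kJ
(ii) as written (C2H5NH2(g) already on the product side): -47.5 kJ
(iii) as written (CH4(g) already on the product side): -74.8 kJ
Since enthalpy is a state function, ΔH_rxn = (-270.2) + (-47.5) + (-74.8) = -392.5 kJ

ΔH_rxn = -392.5 kJ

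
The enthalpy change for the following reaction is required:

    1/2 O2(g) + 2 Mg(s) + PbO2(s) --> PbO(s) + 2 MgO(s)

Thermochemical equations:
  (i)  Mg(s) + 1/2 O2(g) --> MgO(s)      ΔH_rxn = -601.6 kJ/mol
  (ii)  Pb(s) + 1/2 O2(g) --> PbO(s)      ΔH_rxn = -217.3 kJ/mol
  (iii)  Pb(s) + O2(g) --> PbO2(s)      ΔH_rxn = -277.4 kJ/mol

ΔH_rxn = -1143.1 kJ/mol

(i) × 2 (scale by 2 for the 2 MgO(s)): (2)·(-601.6) = -1203.2 kJ/mol
(ii) as written (PbO(s) already on the product side): -217.3 kJ/mol
(iii) reversed (PbO2(s) must end up as a reactant): +277.4 kJ/mol
ΔH_rxn = (2)·(-601.6) + (1)·(-217.3) + (-1)·(-277.4) = -1143.1 kJ/mol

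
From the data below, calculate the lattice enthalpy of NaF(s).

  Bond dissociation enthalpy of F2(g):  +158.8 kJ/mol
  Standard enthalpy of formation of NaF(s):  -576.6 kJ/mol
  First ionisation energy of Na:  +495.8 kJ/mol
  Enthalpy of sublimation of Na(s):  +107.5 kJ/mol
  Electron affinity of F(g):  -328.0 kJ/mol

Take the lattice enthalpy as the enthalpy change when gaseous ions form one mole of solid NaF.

U = -931.3 kJ/mol

ΔHf° = 1·ΔHsub + 1·(ΣIE) + 1/2·D(F2) + 1·EA + U
-576.6 = 1·(+107.5) + 1·(+495.8) + 1/2·(+158.8) + 1·(-328.0) + U
U = -576.6 − (+354.7) = -931.3 kJ/mol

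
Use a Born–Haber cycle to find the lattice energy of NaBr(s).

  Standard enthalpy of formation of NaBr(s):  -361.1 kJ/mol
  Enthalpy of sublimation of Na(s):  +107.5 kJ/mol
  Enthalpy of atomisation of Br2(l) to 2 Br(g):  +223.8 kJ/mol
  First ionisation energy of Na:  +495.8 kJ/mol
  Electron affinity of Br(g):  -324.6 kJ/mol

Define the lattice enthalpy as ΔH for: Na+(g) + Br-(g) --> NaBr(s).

ΔHf° = 1·ΔHsub + 1·(ΣIE) + 1/2·D(Br2) + 1·EA + U
-361.1 = 1·(+107.5) + 1·(+495.8) + 1/2·(+223.8) + 1·(-324.6) + U
U = -361.1 − (+390.6) = -751.7 kJ/mol

U = -751.7 kJ/mol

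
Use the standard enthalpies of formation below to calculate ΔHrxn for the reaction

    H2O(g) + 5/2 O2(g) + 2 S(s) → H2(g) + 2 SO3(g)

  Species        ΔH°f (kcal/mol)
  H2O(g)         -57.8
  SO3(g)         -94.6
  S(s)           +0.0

ΔHrxn = -131.4 kcal/mol

Products: 1·(+0.0) + 2·(-94.6) = -189.2
Reactants: 1·(-57.8) + 5/2·(+0.0) + 2·(+0.0) = -57.8
ΔHrxn = (-189.2) − (-57.8) = -131.4 kcal/mol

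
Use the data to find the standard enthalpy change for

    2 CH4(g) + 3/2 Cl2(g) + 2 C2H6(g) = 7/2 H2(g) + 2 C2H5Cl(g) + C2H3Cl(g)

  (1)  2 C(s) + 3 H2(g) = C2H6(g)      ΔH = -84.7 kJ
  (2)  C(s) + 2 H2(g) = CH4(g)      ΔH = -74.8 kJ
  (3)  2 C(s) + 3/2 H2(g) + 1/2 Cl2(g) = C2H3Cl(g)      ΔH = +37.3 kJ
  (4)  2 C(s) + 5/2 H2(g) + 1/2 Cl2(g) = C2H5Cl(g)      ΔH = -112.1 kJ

(1) reversed and × 2: (-2)·(-84.7) = +169.4 kJ
(2) reversed and × 2: (-2)·(-74.8) = +149.6 kJ
(3) as written: +37.3 kJ
(4) × 2: (2)·(-112.1) = -224.2 kJ
By Hess's law, ΔH = (+169.4) + (+149.6) + (+37.3) + (-224.2) = 132.1 kJ

ΔH = 132.1 kJ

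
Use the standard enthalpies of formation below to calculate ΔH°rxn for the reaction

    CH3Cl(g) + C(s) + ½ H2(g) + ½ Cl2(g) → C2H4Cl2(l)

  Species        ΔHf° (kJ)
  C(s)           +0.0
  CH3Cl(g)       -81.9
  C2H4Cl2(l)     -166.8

ΔH°rxn = -84.9 kJ

ΔH°rxn = Σ nΔHf°(products) − Σ nΔHf°(reactants).
Products: 1·(-166.8) = -166.8
Reactants: 1·(-81.9) + 1·(+0.0) + 1/2·(+0.0) + 1/2·(+0.0) = -81.9
ΔH°rxn = (-166.8) − (-81.9) = -84.9 kJ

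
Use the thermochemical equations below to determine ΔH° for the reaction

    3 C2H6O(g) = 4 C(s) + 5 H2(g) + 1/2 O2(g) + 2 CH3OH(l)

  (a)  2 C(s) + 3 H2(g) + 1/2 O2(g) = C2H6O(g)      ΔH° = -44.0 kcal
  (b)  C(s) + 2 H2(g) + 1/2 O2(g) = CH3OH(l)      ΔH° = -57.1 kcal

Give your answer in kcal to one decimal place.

(a) reversed and × 3: (-3)·(-44.0) = +132.0 kcal
(b) × 2: (2)·(-57.1) = -114.2 kcal
Since enthalpy is a state function, ΔH° = (-3)·(-44.0) + (2)·(-57.1) = 17.8 kcal

ΔH° = 17.8 kcal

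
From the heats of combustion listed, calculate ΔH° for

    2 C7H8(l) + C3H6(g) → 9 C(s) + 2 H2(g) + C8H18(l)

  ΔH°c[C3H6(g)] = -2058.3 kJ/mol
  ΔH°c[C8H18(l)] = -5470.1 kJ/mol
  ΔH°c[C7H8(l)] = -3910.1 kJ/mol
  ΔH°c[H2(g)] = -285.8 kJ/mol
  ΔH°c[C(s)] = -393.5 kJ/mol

ΔH° = -295.3 kJ/mol

Using ΔH = Σ nΔHc°(reactants) − Σ nΔHc°(products):
= [2·(-3910.1) + 1·(-2058.3)] − [9·(-393.5) + 2·(-285.8) + 1·(-5470.1)]
= -295.3 kJ/mol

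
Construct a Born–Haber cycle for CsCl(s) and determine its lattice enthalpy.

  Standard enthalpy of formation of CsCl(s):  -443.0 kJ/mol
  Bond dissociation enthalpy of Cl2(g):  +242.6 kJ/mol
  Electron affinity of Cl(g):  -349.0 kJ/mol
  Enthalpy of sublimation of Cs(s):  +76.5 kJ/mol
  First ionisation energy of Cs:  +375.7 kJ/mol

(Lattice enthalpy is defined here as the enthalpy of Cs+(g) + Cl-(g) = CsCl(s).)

ΔHf° = 1·ΔHsub + 1·(ΣIE) + 1/2·D(Cl2) + 1·EA + U
-443.0 = 1·(+76.5) + 1·(+375.7) + 1/2·(+242.6) + 1·(-349.0) + U
U = -443.0 − (+224.5) = -667.5 kJ/mol

U = -667.5 kJ/mol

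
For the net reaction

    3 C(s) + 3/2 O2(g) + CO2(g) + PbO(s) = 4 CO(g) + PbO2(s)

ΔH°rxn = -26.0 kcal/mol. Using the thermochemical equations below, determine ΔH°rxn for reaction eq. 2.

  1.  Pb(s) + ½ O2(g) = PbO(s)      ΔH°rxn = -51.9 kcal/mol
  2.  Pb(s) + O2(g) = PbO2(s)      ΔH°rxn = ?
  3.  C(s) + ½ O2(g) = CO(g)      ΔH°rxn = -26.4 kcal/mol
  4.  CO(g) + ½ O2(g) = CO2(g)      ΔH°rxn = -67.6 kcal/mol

ΔH°rxn = -66.3 kcal/mol

eq. 1 reversed (PbO(s) must end up as a reactant): +51.9 kcal/mol
eq. 2 as written (PbO2(s) already on the product side): contributes x
eq. 3 × 3 (×3 to match 3 C(s) in the target): (3)·(-26.4) = -79.2 kcal/mol
eq. 4 reversed (CO2(g) must end up as a reactant): +67.6 kcal/mol
-26.0 = (+51.9) + (-79.2) + (+67.6) + x
x = (-26.0 − (+40.3)) / (1) = -66.3 kcal/mol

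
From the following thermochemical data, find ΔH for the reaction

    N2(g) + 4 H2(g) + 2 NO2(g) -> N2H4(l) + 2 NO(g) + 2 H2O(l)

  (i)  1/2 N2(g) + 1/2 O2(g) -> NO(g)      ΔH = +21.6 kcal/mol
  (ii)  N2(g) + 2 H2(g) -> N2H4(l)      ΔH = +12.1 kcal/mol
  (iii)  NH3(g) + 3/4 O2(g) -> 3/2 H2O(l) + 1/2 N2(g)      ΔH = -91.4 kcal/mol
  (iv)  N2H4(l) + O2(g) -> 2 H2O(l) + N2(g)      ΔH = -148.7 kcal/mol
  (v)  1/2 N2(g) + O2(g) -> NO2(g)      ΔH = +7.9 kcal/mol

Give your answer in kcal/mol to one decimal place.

ΔH = -97.1 kcal/mol

(i) × 2: (2)·(+21.6) = +43.2 kcal/mol
(ii) × 2: (2)·(+12.1) = +24.2 kcal/mol
(iii): not needed.
(iv) as written: -148.7 kcal/mol
(v) reversed and × 2: (-2)·(+7.9) = -15.8 kcal/mol
ΔH = (+43.2) + (+24.2) + (-148.7) + (-15.8) = -97.1 kcal/mol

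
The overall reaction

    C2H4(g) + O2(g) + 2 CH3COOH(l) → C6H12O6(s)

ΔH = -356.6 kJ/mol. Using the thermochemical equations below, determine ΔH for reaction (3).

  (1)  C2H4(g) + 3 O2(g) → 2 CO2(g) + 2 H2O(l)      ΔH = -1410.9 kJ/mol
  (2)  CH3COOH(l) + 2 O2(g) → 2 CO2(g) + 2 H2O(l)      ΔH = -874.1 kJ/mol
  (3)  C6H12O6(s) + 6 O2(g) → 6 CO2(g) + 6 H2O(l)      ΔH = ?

ΔH = -2802.5 kJ/mol

(1) as written (C2H4(g) already on the reactant side): -1410.9 kJ/mol
(2) × 2 (×2 to match 2 CH3COOH(l) in the target): (2)·(-874.1) = -1748.2 kJ/mol
(3) reversed (C6H12O6(s) must end up as a product): contributes −x
-356.6 = (-1410.9) + (-1748.2) − x
x = (-356.6 − (-3159.1)) / (-1) = -2802.5 kJ/mol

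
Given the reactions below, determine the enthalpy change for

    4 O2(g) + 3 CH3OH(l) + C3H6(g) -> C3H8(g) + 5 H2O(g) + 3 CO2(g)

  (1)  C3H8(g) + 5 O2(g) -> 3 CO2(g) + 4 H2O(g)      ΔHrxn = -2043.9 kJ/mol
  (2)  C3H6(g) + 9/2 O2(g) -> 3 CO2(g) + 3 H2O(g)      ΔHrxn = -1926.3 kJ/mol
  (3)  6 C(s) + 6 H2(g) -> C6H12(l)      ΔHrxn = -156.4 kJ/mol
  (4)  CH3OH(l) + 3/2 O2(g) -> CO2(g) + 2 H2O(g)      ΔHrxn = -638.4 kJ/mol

(1) reversed: +2043.9 kJ/mol
(2) as written: -1926.3 kJ/mol
(3): not needed.
(4) × 3: (3)·(-638.4) = -1915.2 kJ/mol
Summing the manipulated equations, ΔHrxn = (-1)·(-2043.9) + (1)·(-1926.3) + (3)·(-638.4) = -1797.6 kJ/mol

ΔHrxn = -1797.6 kJ/mol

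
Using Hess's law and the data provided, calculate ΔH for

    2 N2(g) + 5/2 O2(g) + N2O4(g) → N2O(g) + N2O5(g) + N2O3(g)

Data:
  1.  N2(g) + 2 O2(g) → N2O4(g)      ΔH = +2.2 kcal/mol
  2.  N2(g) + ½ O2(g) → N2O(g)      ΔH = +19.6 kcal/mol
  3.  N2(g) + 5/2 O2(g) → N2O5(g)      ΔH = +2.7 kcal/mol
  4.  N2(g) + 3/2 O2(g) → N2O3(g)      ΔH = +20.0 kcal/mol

eq. 1 reversed (reverse to put N2O4(g) on the reactant side): -2.2 kcal/mol
eq. 2 as written (N2O(g) already on the product side): +19.6 kcal/mol
eq. 3 as written (N2O5(g) already on the product side): +2.7 kcal/mol
eq. 4 as written (N2O3(g) already on the product side): +20.0 kcal/mol
Summing the manipulated equations, ΔH = (-2.2) + (+19.6) + (+2.7) + (+20.0) = 40.1 kcal/mol

ΔH = 40.1 kcal/mol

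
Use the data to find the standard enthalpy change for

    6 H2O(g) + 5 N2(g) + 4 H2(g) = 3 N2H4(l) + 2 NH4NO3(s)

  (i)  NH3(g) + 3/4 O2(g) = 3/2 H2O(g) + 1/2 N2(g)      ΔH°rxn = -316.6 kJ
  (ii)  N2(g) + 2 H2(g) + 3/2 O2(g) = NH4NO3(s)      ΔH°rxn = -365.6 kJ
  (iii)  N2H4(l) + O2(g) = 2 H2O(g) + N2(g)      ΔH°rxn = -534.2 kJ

ΔH°rxn = 871.4 kJ

(i): not needed.
(ii) × 2: (2)·(-365.6) = -731.2 kJ
(iii) reversed and × 3: (-3)·(-534.2) = +1602.6 kJ
Summing the manipulated equations, ΔH°rxn = (2)·(-365.6) + (-3)·(-534.2) = 871.4 kJ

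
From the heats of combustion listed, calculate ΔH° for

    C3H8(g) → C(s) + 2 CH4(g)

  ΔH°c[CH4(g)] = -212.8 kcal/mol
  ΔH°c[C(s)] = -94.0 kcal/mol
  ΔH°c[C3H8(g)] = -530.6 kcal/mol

With combustion enthalpies, reactants minus products:
= [1·(-530.6)] − [1·(-94.0) + 2·(-212.8)]
= -11.0 kcal/mol

ΔH° = -11.0 kcal/mol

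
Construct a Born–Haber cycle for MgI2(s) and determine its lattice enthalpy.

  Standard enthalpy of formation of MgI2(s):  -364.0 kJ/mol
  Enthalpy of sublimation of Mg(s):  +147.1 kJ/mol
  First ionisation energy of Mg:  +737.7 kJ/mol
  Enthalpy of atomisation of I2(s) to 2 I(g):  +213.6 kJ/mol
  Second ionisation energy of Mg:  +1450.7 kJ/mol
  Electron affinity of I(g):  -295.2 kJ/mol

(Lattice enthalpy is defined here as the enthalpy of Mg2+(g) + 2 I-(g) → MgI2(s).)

ΔHf° = 1·ΔHsub + 1·(ΣIE) + 1·D(I2) + 2·EA + U
-364.0 = 1·(+147.1) + 1·(+2188.4) + 1·(+213.6) + 2·(-295.2) + U
U = -364.0 − (+1958.7) = -2322.7 kJ/mol

U = -2322.7 kJ/mol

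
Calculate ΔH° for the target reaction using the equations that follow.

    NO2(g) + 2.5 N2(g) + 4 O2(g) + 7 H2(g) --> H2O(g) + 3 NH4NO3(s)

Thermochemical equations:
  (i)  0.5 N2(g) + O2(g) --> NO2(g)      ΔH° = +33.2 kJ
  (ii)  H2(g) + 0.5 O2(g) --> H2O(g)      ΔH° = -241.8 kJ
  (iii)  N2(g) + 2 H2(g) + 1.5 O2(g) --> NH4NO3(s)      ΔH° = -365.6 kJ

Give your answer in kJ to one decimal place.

ΔH° = -1371.8 kJ

(i) reversed (NO2(g) must end up as a reactant): -33.2 kJ
(ii) as written (H2O(g) already on the product side): -241.8 kJ
(iii) × 3 (scale by 3 for the 3 NH4NO3(s)): (3)·(-365.6) = -1096.8 kJ
ΔH° = (-1)·(+33.2) + (1)·(-241.8) + (3)·(-365.6) = -1371.8 kJ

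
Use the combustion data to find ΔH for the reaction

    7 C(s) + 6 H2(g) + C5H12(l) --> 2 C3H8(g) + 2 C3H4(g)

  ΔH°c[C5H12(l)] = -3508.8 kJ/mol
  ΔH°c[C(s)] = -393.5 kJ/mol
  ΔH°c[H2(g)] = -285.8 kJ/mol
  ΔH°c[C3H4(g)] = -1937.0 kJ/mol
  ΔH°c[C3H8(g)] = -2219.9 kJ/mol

ΔH = 335.7 kJ/mol

Using ΔH = Σ nΔHc°(reactants) − Σ nΔHc°(products):
= [7·(-393.5) + 6·(-285.8) + 1·(-3508.8)] − [2·(-2219.9) + 2·(-1937.0)]
= 335.7 kJ/mol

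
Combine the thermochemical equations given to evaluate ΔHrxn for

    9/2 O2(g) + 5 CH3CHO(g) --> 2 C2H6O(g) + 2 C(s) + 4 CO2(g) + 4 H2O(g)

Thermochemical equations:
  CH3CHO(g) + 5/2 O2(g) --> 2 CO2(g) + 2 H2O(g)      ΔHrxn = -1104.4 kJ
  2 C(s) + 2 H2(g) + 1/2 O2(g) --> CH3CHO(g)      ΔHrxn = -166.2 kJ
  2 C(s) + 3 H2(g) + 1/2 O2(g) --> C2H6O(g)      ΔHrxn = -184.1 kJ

equation 1 × 2 (×2 to match 4 CO2(g) in the target): (2)·(-1104.4) = -2208.8 kJ
equation 2 reversed and × 3: (-3)·(-166.2) = +498.6 kJ
equation 3 × 2 (×2 to match 2 C2H6O(g) in the target): (2)·(-184.1) = -368.2 kJ
ΔHrxn = (-2208.8) + (+498.6) + (-368.2) = -2078.4 kJ

ΔHrxn = -2078.4 kJ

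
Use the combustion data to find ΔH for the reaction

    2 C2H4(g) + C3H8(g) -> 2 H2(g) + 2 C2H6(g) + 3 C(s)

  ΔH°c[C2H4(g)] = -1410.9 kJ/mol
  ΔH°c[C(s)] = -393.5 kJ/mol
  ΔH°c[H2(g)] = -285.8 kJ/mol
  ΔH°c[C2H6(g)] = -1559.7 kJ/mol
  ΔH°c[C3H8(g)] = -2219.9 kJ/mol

ΔH = -170.2 kJ/mol

Using ΔH = Σ nΔHc°(reactants) − Σ nΔHc°(products):
= [2·(-1410.9) + 1·(-2219.9)] − [2·(-285.8) + 2·(-1559.7) + 3·(-393.5)]
= -170.2 kJ/mol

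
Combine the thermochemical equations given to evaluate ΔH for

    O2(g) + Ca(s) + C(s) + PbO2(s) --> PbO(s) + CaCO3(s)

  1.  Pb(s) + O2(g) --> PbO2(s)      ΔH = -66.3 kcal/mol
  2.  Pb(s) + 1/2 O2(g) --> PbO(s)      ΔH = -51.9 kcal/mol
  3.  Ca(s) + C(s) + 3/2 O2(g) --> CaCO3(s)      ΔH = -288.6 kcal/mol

ΔH = -274.2 kcal/mol

eq. 1 reversed: +66.3 kcal/mol
eq. 2 as written: -51.9 kcal/mol
eq. 3 as written: -288.6 kcal/mol
ΔH = (+66.3) + (-51.9) + (-288.6) = -274.2 kcal/mol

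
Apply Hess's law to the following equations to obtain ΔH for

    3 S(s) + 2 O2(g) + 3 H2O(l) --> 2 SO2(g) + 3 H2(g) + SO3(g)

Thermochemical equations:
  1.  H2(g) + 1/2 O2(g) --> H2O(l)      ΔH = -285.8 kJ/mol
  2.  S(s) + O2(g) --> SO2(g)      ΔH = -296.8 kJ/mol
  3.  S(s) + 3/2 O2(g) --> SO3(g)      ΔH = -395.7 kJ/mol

eq. 1 reversed and × 3: (-3)·(-285.8) = +857.4 kJ/mol
eq. 2 × 2: (2)·(-296.8) = -593.6 kJ/mol
eq. 3 as written: -395.7 kJ/mol
Combining the equations, ΔH = (-3)·(-285.8) + (2)·(-296.8) + (1)·(-395.7) = -131.9 kJ/mol

ΔH = -131.9 kJ/mol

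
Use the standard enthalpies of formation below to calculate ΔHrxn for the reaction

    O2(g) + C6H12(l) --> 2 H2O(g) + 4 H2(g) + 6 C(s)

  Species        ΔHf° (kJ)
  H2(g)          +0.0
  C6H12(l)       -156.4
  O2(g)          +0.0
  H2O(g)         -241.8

ΔH°rxn = Σ nΔHf°(products) − Σ nΔHf°(reactants).
Products: 2·(-241.8) + 4·(+0.0) + 6·(+0.0) = -483.6
Reactants: 1·(+0.0) + 1·(-156.4) = -156.4
ΔHrxn = (-483.6) − (-156.4) = -327.2 kJ

ΔHrxn = -327.2 kJ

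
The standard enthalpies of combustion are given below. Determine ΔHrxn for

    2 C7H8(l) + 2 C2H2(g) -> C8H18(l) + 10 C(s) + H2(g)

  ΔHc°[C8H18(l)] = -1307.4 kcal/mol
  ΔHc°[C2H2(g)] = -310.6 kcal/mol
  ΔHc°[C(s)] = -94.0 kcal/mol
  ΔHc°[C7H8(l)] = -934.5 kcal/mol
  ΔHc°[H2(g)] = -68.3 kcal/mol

ΔHrxn = -174.5 kcal/mol

With combustion enthalpies, reactants minus products:
= [2·(-934.5) + 2·(-310.6)] − [1·(-1307.4) + 10·(-94.0) + 1·(-68.3)]
= -174.5 kcal/mol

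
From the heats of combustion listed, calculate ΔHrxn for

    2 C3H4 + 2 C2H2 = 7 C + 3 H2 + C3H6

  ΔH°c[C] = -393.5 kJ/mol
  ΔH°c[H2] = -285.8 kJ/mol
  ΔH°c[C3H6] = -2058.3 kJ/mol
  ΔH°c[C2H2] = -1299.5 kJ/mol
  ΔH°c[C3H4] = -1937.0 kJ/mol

Using ΔH = Σ nΔHc°(reactants) − Σ nΔHc°(products):
= [2·(-1937.0) + 2·(-1299.5)] − [7·(-393.5) + 3·(-285.8) + 1·(-2058.3)]
= -802.8 kJ/mol

ΔHrxn = -802.8 kJ/mol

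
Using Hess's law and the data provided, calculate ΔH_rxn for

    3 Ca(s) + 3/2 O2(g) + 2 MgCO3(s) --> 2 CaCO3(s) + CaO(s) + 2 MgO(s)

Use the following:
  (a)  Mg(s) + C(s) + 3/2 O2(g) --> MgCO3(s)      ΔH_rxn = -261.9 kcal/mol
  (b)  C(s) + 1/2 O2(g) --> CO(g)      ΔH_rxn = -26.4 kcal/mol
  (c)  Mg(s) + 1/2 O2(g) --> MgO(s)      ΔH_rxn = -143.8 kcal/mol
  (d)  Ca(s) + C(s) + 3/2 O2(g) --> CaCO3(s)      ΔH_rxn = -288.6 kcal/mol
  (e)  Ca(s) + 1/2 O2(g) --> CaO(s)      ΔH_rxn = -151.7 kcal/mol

(a) reversed and × 2 (reverse to put MgCO3(s) on the reactant side; scale by 2 for the 2 MgCO3(s)): (-2)·(-261.9) = +523.8 kcal/mol
(b): not needed (CO(g) appears nowhere else).
(c) × 2 (scale by 2 for the 2 MgO(s)): (2)·(-143.8) = -287.6 kcal/mol
(d) × 2 (scale by 2 for the 2 CaCO3(s)): (2)·(-288.6) = -577.2 kcal/mol
(e) as written (CaO(s) already on the product side): -151.7 kcal/mol
Summing the manipulated equations, ΔH_rxn = (-2)·(-261.9) + (2)·(-143.8) + (2)·(-288.6) + (1)·(-151.7) = -492.7 kcal/mol

ΔH_rxn = -492.7 kcal/mol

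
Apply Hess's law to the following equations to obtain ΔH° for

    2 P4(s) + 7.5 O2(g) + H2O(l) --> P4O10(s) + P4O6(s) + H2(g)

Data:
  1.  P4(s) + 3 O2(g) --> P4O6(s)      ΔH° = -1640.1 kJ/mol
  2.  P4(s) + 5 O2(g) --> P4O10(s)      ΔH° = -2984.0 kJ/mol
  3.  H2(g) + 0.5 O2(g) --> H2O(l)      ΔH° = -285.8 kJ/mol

ΔH° = -4338.3 kJ/mol

eq. 1 as written: -1640.1 kJ/mol
eq. 2 as written: -2984.0 kJ/mol
eq. 3 reversed: +285.8 kJ/mol
Summing the manipulated equations, ΔH° = (-1640.1) + (-2984.0) + (+285.8) = -4338.3 kJ/mol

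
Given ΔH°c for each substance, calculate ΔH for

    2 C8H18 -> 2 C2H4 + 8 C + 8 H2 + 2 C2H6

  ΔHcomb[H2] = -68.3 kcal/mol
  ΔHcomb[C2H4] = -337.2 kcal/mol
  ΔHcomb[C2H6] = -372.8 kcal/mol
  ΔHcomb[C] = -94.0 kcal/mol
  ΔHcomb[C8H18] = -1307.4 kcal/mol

ΔH = 103.6 kcal/mol

With combustion enthalpies, reactants minus products:
= [2·(-1307.4)] − [2·(-337.2) + 8·(-94.0) + 8·(-68.3) + 2·(-372.8)]
= 103.6 kcal/mol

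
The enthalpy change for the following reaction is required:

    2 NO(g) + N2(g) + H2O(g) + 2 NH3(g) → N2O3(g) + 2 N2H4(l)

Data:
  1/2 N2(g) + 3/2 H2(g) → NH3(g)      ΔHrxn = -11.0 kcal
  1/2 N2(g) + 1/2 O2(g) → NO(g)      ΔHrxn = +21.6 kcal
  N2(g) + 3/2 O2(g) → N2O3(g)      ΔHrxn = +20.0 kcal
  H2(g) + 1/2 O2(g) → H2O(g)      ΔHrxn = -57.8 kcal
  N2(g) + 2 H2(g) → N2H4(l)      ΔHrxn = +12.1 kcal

ΔHrxn = 80.8 kcal

equation 1 reversed and × 2 (reverse to put NH3(g) on the reactant side; ×2 to match 2 NH3(g) in the target): (-2)·(-11.0) = +22.0 kcal
equation 2 reversed and × 2 (NO(g) must end up as a reactant; scale by 2 for the 2 NO(g)): (-2)·(+21.6) = -43.2 kcal
equation 3 as written (N2O3(g) already on the product side): +20.0 kcal
equation 4 reversed (H2O(g) must end up as a reactant): +57.8 kcal
equation 5 × 2 (×2 to match 2 N2H4(l) in the target): (2)·(+12.1) = +24.2 kcal
ΔHrxn = (-2)·(-11.0) + (-2)·(+21.6) + (1)·(+20.0) + (-1)·(-57.8) + (2)·(+12.1) = 80.8 kcal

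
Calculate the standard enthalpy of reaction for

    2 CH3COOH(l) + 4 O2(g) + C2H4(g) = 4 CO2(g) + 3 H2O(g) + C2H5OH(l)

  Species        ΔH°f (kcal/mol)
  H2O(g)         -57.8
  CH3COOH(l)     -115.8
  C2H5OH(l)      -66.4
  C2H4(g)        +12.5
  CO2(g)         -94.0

Products: 4·(-94.0) + 3·(-57.8) + 1·(-66.4) = -615.8
Reactants: 2·(-115.8) + 4·(+0.0) + 1·(+12.5) = -219.1
ΔH°rxn = (-615.8) − (-219.1) = -396.7 kcal/mol

ΔH°rxn = -396.7 kcal/mol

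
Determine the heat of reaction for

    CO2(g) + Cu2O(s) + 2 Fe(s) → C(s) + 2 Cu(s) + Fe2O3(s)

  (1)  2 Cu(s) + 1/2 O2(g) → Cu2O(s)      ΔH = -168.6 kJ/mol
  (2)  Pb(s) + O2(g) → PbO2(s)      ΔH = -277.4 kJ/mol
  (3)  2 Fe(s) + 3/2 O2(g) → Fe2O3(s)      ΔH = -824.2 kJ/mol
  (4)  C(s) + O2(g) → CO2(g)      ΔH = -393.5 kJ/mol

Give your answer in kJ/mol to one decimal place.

(1) reversed (Cu2O(s) must end up as a reactant): +168.6 kJ/mol
(2): not needed (PbO2(s) appears nowhere else).
(3) as written (Fe2O3(s) already on the product side): -824.2 kJ/mol
(4) reversed (reverse to put CO2(g) on the reactant side): +393.5 kJ/mol
Since enthalpy is a state function, ΔH = (-1)·(-168.6) + (1)·(-824.2) + (-1)·(-393.5) = -262.1 kJ/mol

ΔH = -262.1 kJ/mol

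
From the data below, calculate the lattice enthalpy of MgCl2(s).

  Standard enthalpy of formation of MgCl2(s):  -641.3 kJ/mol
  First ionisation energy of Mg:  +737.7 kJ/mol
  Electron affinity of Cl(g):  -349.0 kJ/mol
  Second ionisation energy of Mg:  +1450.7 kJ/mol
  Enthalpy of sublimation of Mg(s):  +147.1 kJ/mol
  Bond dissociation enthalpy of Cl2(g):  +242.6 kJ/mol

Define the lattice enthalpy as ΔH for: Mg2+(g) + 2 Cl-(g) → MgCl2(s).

ΔHf° = 1·ΔHsub + 1·(ΣIE) + 1·D(Cl2) + 2·EA + U
-641.3 = 1·(+147.1) + 1·(+2188.4) + 1·(+242.6) + 2·(-349.0) + U
U = -641.3 − (+1880.1) = -2521.4 kJ/mol

U = -2521.4 kJ/mol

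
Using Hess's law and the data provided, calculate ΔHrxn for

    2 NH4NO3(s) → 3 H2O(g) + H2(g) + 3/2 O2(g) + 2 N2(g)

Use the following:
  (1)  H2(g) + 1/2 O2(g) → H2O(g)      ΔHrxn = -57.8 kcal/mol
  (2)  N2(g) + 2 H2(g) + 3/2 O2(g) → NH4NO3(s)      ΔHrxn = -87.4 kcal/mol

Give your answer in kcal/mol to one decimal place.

ΔHrxn = 1.4 kcal/mol

(1) × 3: (3)·(-57.8) = -173.4 kcal/mol
(2) reversed and × 2: (-2)·(-87.4) = +174.8 kcal/mol
Combining the equations, ΔHrxn = (3)·(-57.8) + (-2)·(-87.4) = 1.4 kcal/mol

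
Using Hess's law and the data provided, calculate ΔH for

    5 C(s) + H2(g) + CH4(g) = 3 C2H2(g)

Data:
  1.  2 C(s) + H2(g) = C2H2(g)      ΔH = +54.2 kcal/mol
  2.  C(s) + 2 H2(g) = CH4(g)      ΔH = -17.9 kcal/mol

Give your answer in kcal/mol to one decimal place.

ΔH = 180.5 kcal/mol

eq. 1 × 3 (×3 to match 3 C2H2(g) in the target): (3)·(+54.2) = +162.6 kcal/mol
eq. 2 reversed (reverse to put CH4(g) on the reactant side): +17.9 kcal/mol
Since enthalpy is a state function, ΔH = (3)·(+54.2) + (-1)·(-17.9) = 180.5 kcal/mol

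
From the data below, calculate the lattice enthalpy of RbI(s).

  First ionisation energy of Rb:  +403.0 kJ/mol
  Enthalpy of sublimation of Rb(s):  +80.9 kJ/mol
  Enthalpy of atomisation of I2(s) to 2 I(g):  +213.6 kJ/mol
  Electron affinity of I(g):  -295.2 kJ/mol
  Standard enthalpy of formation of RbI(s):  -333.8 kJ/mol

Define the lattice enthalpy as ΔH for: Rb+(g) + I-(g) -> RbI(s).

ΔHf° = 1·ΔHsub + 1·(ΣIE) + 1/2·D(I2) + 1·EA + U
-333.8 = 1·(+80.9) + 1·(+403.0) + 1/2·(+213.6) + 1·(-295.2) + U
U = -333.8 − (+295.5) = -629.3 kJ/mol

U = -629.3 kJ/mol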